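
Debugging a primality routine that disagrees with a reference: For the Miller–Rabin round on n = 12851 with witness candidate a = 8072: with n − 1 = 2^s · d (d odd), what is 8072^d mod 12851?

11522

n − 1 = 12850 = 2^1 · 6425, so s = 1 and d = 6425.
8072^6425 mod 12851 = 11522.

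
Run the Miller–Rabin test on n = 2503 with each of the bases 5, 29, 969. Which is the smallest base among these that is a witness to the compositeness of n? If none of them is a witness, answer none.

n − 1 = 2502 = 2^1 · 1251, so s = 1 and d = 1251.
Base 5: x_0 = 5^1251 mod 2503 = 2502. x_0 = 2502 ≡ −1, so 5 is not a witness.
Base 29: x_0 = 29^1251 mod 2503 = 1. x_0 = 1, so 29 is not a witness.
Base 969: x_0 = 969^1251 mod 2503 = 2502. x_0 = 2502 ≡ −1, so 969 is not a witness.
No listed base is a witness for 2503.

none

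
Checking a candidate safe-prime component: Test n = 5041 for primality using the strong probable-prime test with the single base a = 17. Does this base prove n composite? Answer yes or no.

yes

n − 1 = 5040 = 2^4 · 315, so s = 4 and d = 315.
x_0 = 17^315 mod 5041 = 3549.
x_0 is neither 1 nor 5040, so continue squaring.
x_1 = 3549^2 mod 5041 = 2983.
x_2 = 2983^2 mod 5041 = 924.
x_3 = 924^2 mod 5041 = 1847.
Reached i = s−1 = 3 without hitting −1: 17 is a Miller–Rabin witness and 5041 is composite.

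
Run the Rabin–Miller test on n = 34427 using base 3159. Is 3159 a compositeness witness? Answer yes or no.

n − 1 = 34426 = 2^1 · 17213, so s = 1 and d = 17213.
x_0 = 3159^17213 mod 34427 = 7644.
x_0 ∉ {1, 34426} and s = 1, so 3159 is a Miller–Rabin witness and 34427 is composite.

yes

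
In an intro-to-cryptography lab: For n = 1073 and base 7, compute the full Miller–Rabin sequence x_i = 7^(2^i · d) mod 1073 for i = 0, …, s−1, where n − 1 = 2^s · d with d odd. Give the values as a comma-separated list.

255, 645, 774, 342

n − 1 = 1072 = 2^4 · 67, so s = 4 and d = 67.
x_0 = 7^67 mod 1073 = 255.
x_1 = 255^2 mod 1073 = 645.
x_2 = 645^2 mod 1073 = 774.
x_3 = 774^2 mod 1073 = 342.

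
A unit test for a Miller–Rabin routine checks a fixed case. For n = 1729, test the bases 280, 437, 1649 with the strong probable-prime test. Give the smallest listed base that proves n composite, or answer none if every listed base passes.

280

n − 1 = 1728 = 2^6 · 27, so s = 6 and d = 27.
Base 280: x_0 = 280^27 mod 1729 = 1253. x_0 is neither 1 nor 1728, so continue squaring. x_1 = 1253^2 mod 1729 = 77. x_2 = 77^2 mod 1729 = 742. x_3 = 742^2 mod 1729 = 742. x_4 = 742^2 mod 1729 = 742. x_5 = 742^2 mod 1729 = 742. Reached i = s−1 = 5 without hitting −1: 280 is a Miller–Rabin witness and 1729 is composite.
Base 437: x_0 = 437^27 mod 1729 = 1539. x_0 is neither 1 nor 1728, so continue squaring. x_1 = 1539^2 mod 1729 = 1520. x_2 = 1520^2 mod 1729 = 456. x_3 = 456^2 mod 1729 = 456. x_4 = 456^2 mod 1729 = 456. x_5 = 456^2 mod 1729 = 456. Reached i = s−1 = 5 without hitting −1: 437 is a Miller–Rabin witness and 1729 is composite.
Base 1649: x_0 = 1649^27 mod 1729 = 512. x_0 is neither 1 nor 1728, so continue squaring. x_1 = 512^2 mod 1729 = 1065. x_2 = 1065^2 mod 1729 = 1. x_2 = 1 but x_1 ≠ ±1, a nontrivial square root of 1 — 1649 is a witness and 1729 is composite.
The smallest witness among the given bases is 280.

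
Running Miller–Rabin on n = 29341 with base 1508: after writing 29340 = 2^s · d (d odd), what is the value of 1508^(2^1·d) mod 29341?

n − 1 = 29340 = 2^2 · 7335, so s = 2 and d = 7335.
x_0 = 1508^7335 mod 29341 = 14651.
x_1 = 14651^2 mod 29341 = 22386.

22386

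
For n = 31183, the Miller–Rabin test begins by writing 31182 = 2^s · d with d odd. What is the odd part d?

Halving: 31182 → 15591; 15591 is odd.
So 31182 = 2^1 · 15591.

15591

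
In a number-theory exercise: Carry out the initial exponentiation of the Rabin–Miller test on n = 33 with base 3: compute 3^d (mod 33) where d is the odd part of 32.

n − 1 = 32 = 2^5 · 1, so s = 5 and d = 1.
3^1 mod 33 = 3.

3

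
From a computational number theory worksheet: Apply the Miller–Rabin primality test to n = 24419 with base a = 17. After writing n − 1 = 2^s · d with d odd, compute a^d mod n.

n − 1 = 24418 = 2^1 · 12209, so s = 1 and d = 12209.
Repeated squaring mod 24419: 17^1 ≡ 17, 17^2 ≡ 289, 17^4 ≡ 10264, 17^8 ≡ 6130, 17^16 ≡ 20478, 17^32 ≡ 997, 17^64 ≡ 17249, 17^128 ≡ 6905, 17^256 ≡ 13137, 17^512 ≡ 11696, 17^1024 ≡ 1178, 17^2048 ≡ 20220, 17^4096 ≡ 1083, 17^8192 ≡ 777.
12209 = 8192 + 2048 + 1024 + 512 + 256 + 128 + 32 + 16 + 1, so 17^12209 ≡ 777·20220·1178·11696·13137·6905·997·20478·17 ≡ 24418 (mod 24419).

24418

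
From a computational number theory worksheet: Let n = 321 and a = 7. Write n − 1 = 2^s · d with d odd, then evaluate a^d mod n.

n − 1 = 320 = 2^6 · 5, so s = 6 and d = 5.
7^5 mod 321 = 115.

115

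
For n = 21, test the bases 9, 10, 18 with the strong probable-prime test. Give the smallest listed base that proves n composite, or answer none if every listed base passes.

9

n − 1 = 20 = 2^2 · 5, so s = 2 and d = 5.
Base 9: x_0 = 9^5 mod 21 = 18. x_0 is neither 1 nor 20, so continue squaring. x_1 = 18^2 mod 21 = 9. Reached i = s−1 = 1 without hitting −1: 9 is a Miller–Rabin witness and 21 is composite.
Base 10: x_0 = 10^5 mod 21 = 19. x_0 is neither 1 nor 20, so continue squaring. x_1 = 19^2 mod 21 = 4. Reached i = s−1 = 1 without hitting −1: 10 is a Miller–Rabin witness and 21 is composite.
Base 18: x_0 = 18^5 mod 21 = 9. x_0 is neither 1 nor 20, so continue squaring. x_1 = 9^2 mod 21 = 18. Reached i = s−1 = 1 without hitting −1: 18 is a Miller–Rabin witness and 21 is composite.
The smallest witness among the given bases is 9.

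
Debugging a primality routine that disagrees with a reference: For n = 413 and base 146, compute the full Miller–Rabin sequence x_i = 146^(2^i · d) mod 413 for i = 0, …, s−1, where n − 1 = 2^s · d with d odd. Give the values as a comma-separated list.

n − 1 = 412 = 2^2 · 103, so s = 2 and d = 103.
x_0 = 146^103 mod 413 = 293.
x_1 = 293^2 mod 413 = 358.

293, 358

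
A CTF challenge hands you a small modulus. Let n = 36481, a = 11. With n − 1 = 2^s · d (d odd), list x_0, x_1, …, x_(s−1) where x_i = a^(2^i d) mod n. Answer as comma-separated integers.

20818, 31325, 26168, 15854, 31707, 26932, 17382

n − 1 = 36480 = 2^7 · 285, so s = 7 and d = 285.
x_0 = 11^285 mod 36481 = 20818.
x_1 = 20818^2 mod 36481 = 31325.
x_2 = 31325^2 mod 36481 = 26168.
x_3 = 26168^2 mod 36481 = 15854.
x_4 = 15854^2 mod 36481 = 31707.
x_5 = 31707^2 mod 36481 = 26932.
x_6 = 26932^2 mod 36481 = 17382.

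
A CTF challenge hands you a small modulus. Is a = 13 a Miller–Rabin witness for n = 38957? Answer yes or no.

yes

n − 1 = 38956 = 2^2 · 9739, so s = 2 and d = 9739.
x_0 = 13^9739 mod 38957 = 35310.
x_0 is neither 1 nor 38956, so continue squaring.
x_1 = 35310^2 mod 38957 = 16272.
Reached i = s−1 = 1 without hitting −1: 13 is a Miller–Rabin witness and 38957 is composite.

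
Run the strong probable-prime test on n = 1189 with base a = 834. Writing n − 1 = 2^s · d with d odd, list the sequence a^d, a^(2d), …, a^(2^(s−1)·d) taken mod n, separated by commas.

875, 1098

n − 1 = 1188 = 2^2 · 297, so s = 2 and d = 297.
x_0 = 834^297 mod 1189 = 875.
x_1 = 875^2 mod 1189 = 1098.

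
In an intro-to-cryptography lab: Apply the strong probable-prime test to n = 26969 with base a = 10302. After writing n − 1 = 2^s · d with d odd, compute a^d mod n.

n − 1 = 26968 = 2^3 · 3371, so s = 3 and d = 3371.
10302^3371 mod 26969 = 11120.

11120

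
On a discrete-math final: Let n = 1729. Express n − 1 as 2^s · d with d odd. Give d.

27

Halving: 1728 → 864 → 432 → 216 → 108 → 54 → 27; 27 is odd.
So 1728 = 2^6 · 27.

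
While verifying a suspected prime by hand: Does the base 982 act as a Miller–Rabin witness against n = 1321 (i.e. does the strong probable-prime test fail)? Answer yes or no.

no

n − 1 = 1320 = 2^3 · 165, so s = 3 and d = 165.
Repeated squaring mod 1321: 982^1 ≡ 982, 982^2 ≡ 1315, 982^4 ≡ 36, 982^8 ≡ 1296, 982^16 ≡ 625, 982^32 ≡ 930, 982^64 ≡ 966, 982^128 ≡ 530.
165 = 128 + 32 + 4 + 1, so 982^165 ≡ 530·930·36·982 ≡ 235 (mod 1321).
x_0 = 982^165 mod 1321 = 235.
x_0 is neither 1 nor 1320, so continue squaring.
x_1 = 235^2 mod 1321 = 1064.
x_2 = 1064^2 mod 1321 = 1320.
x_2 ≡ −1, so 982 is not a witness.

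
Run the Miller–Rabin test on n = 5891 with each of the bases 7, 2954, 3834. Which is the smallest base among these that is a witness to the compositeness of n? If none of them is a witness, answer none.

7

n − 1 = 5890 = 2^1 · 2945, so s = 1 and d = 2945.
Base 7: x_0 = 7^2945 mod 5891 = 3090. x_0 ∉ {1, 5890} and s = 1, so 7 is a Miller–Rabin witness and 5891 is composite.
Base 2954: x_0 = 2954^2945 mod 5891 = 5817. x_0 ∉ {1, 5890} and s = 1, so 2954 is a Miller–Rabin witness and 5891 is composite.
Base 3834: x_0 = 3834^2945 mod 5891 = 3606. x_0 ∉ {1, 5890} and s = 1, so 3834 is a Miller–Rabin witness and 5891 is composite.
The smallest witness among the given bases is 7.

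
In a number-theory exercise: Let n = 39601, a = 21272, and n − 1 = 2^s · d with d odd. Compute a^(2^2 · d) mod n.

14727

n − 1 = 39600 = 2^4 · 2475, so s = 4 and d = 2475.
x_0 = 21272^2475 mod 39601 = 23483.
x_1 = 23483^2 mod 39601 = 7364.
x_2 = 7364^2 mod 39601 = 14727.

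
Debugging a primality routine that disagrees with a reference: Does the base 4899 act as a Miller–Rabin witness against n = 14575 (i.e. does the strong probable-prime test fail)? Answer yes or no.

yes

n − 1 = 14574 = 2^1 · 7287, so s = 1 and d = 7287.
x_0 = 4899^7287 mod 14575 = 3899.
x_0 ∉ {1, 14574} and s = 1, so 4899 is a Miller–Rabin witness and 14575 is composite.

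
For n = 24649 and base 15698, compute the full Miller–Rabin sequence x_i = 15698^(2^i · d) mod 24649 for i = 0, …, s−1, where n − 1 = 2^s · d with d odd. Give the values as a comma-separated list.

n − 1 = 24648 = 2^3 · 3081, so s = 3 and d = 3081.
x_0 = 15698^3081 mod 24649 = 15044.
x_1 = 15044^2 mod 24649 = 19467.
x_2 = 19467^2 mod 24649 = 10363.

15044, 19467, 10363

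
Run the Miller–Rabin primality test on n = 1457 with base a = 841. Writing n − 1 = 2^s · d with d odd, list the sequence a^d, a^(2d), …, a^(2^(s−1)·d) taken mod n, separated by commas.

n − 1 = 1456 = 2^4 · 91, so s = 4 and d = 91.
x_0 = 841^91 mod 1457 = 686.
x_1 = 686^2 mod 1457 = 1442.
x_2 = 1442^2 mod 1457 = 225.
x_3 = 225^2 mod 1457 = 1087.

686, 1442, 225, 1087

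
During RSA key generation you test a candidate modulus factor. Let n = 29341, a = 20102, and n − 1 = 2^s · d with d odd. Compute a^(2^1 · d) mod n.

4330

n − 1 = 29340 = 2^2 · 7335, so s = 2 and d = 7335.
x_0 = 20102^7335 mod 29341 = 3366.
x_1 = 3366^2 mod 29341 = 4330.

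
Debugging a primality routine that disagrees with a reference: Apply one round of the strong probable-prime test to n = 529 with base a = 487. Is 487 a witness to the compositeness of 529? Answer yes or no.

no

n − 1 = 528 = 2^4 · 33, so s = 4 and d = 33.
Repeated squaring mod 529: 487^1 ≡ 487, 487^2 ≡ 177, 487^4 ≡ 118, 487^8 ≡ 170, 487^16 ≡ 334, 487^32 ≡ 466.
33 = 32 + 1, so 487^33 ≡ 466·487 ≡ 1 (mod 529).
x_0 = 487^33 mod 529 = 1.
x_0 = 1, so 487 is not a witness.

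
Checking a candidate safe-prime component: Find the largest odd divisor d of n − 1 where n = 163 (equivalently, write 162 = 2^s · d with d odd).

Halving: 162 → 81; 81 is odd.
So 162 = 2^1 · 81.

81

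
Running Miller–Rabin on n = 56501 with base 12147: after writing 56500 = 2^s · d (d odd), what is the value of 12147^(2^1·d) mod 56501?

n − 1 = 56500 = 2^2 · 14125, so s = 2 and d = 14125.
x_0 = 12147^14125 mod 56501 = 21295.
x_1 = 21295^2 mod 56501 = 56500.

56500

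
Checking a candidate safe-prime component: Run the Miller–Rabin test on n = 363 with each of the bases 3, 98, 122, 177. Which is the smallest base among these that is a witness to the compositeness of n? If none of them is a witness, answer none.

3

n − 1 = 362 = 2^1 · 181, so s = 1 and d = 181.
Base 3: x_0 = 3^181 mod 363 = 3. x_0 ∉ {1, 362} and s = 1, so 3 is a Miller–Rabin witness and 363 is composite.
Base 98: x_0 = 98^181 mod 363 = 131. x_0 ∉ {1, 362} and s = 1, so 98 is a Miller–Rabin witness and 363 is composite.
Base 122: x_0 = 122^181 mod 363 = 122. x_0 ∉ {1, 362} and s = 1, so 122 is a Miller–Rabin witness and 363 is composite.
Base 177: x_0 = 177^181 mod 363 = 276. x_0 ∉ {1, 362} and s = 1, so 177 is a Miller–Rabin witness and 363 is composite.
The smallest witness among the given bases is 3.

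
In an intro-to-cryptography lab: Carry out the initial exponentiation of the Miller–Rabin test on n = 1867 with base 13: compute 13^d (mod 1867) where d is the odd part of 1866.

n − 1 = 1866 = 2^1 · 933, so s = 1 and d = 933.
Repeated squaring mod 1867: 13^1 ≡ 13, 13^2 ≡ 169, 13^4 ≡ 556, 13^8 ≡ 1081, 13^16 ≡ 1686, 13^32 ≡ 1022, 13^64 ≡ 831, 13^128 ≡ 1638, 13^256 ≡ 165, 13^512 ≡ 1087.
933 = 512 + 256 + 128 + 32 + 4 + 1, so 13^933 ≡ 1087·165·1638·1022·556·13 ≡ 1866 (mod 1867).

1866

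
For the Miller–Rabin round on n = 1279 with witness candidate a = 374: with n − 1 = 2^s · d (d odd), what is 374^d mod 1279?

1278

n − 1 = 1278 = 2^1 · 639, so s = 1 and d = 639.
374^639 mod 1279 = 1278.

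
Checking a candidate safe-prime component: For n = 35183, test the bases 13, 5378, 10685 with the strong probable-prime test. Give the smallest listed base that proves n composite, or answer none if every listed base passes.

13

n − 1 = 35182 = 2^1 · 17591, so s = 1 and d = 17591.
Base 13: x_0 = 13^17591 mod 35183 = 19078. x_0 ∉ {1, 35182} and s = 1, so 13 is a Miller–Rabin witness and 35183 is composite.
Base 5378: x_0 = 5378^17591 mod 35183 = 18936. x_0 ∉ {1, 35182} and s = 1, so 5378 is a Miller–Rabin witness and 35183 is composite.
Base 10685: x_0 = 10685^17591 mod 35183 = 32145. x_0 ∉ {1, 35182} and s = 1, so 10685 is a Miller–Rabin witness and 35183 is composite.
The smallest witness among the given bases is 13.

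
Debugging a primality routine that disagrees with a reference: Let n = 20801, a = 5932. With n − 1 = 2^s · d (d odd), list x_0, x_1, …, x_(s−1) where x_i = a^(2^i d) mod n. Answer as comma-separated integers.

20021, 5171, 9956, 5171, 9956, 5171

n − 1 = 20800 = 2^6 · 325, so s = 6 and d = 325.
x_0 = 5932^325 mod 20801 = 20021.
x_1 = 20021^2 mod 20801 = 5171.
x_2 = 5171^2 mod 20801 = 9956.
x_3 = 9956^2 mod 20801 = 5171.
x_4 = 5171^2 mod 20801 = 9956.
x_5 = 9956^2 mod 20801 = 5171.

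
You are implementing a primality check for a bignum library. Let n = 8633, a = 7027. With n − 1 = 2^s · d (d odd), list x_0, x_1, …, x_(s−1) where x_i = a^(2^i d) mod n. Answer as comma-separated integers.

n − 1 = 8632 = 2^3 · 1079, so s = 3 and d = 1079.
x_0 = 7027^1079 mod 8633 = 3289.
x_1 = 3289^2 mod 8633 = 372.
x_2 = 372^2 mod 8633 = 256.

3289, 372, 256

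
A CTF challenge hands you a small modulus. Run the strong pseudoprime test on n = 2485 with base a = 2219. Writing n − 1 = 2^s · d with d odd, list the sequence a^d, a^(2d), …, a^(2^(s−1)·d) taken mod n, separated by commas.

154, 1351

n − 1 = 2484 = 2^2 · 621, so s = 2 and d = 621.
x_0 = 2219^621 mod 2485 = 154.
x_1 = 154^2 mod 2485 = 1351.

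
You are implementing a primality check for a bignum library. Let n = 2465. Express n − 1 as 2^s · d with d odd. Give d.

Halving: 2464 → 1232 → 616 → 308 → 154 → 77; 77 is odd.
So 2464 = 2^5 · 77.

77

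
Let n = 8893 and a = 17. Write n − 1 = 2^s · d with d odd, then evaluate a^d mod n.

n − 1 = 8892 = 2^2 · 2223, so s = 2 and d = 2223.
17^2223 mod 8893 = 8892.

8892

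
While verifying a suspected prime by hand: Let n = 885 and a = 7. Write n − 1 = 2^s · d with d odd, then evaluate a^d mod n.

322

n − 1 = 884 = 2^2 · 221, so s = 2 and d = 221.
7^221 mod 885 = 322.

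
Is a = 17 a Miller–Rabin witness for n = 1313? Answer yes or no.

yes

n − 1 = 1312 = 2^5 · 41, so s = 5 and d = 41.
x_0 = 17^41 mod 1313 = 1128.
x_0 is neither 1 nor 1312, so continue squaring.
x_1 = 1128^2 mod 1313 = 87.
x_2 = 87^2 mod 1313 = 1004.
x_3 = 1004^2 mod 1313 = 945.
x_4 = 945^2 mod 1313 = 185.
Reached i = s−1 = 4 without hitting −1: 17 is a Miller–Rabin witness and 1313 is composite.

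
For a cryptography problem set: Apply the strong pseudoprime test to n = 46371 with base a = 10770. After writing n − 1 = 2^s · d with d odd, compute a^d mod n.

7377

n − 1 = 46370 = 2^1 · 23185, so s = 1 and d = 23185.
Repeated squaring mod 46371: 10770^1 ≡ 10770, 10770^2 ≡ 19029, 10770^4 ≡ 38073, 10770^8 ≡ 42240, 10770^16 ≡ 633, 10770^32 ≡ 29721, 10770^64 ≡ 16662, 10770^128 ≡ 45438, 10770^256 ≡ 35811, 10770^512 ≡ 37716, 10770^1024 ≡ 19860, 10770^2048 ≡ 34245, 10770^4096 ≡ 43806, 10770^8192 ≡ 40914, 10770^16384 ≡ 8667.
23185 = 16384 + 4096 + 2048 + 512 + 128 + 16 + 1, so 10770^23185 ≡ 8667·43806·34245·37716·45438·633·10770 ≡ 7377 (mod 46371).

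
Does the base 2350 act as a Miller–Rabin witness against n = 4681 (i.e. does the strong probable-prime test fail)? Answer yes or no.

n − 1 = 4680 = 2^3 · 585, so s = 3 and d = 585.
x_0 = 2350^585 mod 4681 = 1.
x_0 = 1, so 2350 is not a witness.

no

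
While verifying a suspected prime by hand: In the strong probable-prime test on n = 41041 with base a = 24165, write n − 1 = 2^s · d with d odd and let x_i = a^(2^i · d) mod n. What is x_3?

1

n − 1 = 41040 = 2^4 · 2565, so s = 4 and d = 2565.
x_0 = 24165^2565 mod 41041 = 9472.
x_1 = 9472^2 mod 41041 = 3158.
x_2 = 3158^2 mod 41041 = 1.
x_3 = 1^2 mod 41041 = 1.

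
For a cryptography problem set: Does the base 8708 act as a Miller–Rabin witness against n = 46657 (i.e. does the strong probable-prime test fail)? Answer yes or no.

n − 1 = 46656 = 2^6 · 729, so s = 6 and d = 729.
x_0 = 8708^729 mod 46657 = 10551.
x_0 is neither 1 nor 46656, so continue squaring.
x_1 = 10551^2 mod 46657 = 46656.
x_1 ≡ −1, so 8708 is not a witness.

no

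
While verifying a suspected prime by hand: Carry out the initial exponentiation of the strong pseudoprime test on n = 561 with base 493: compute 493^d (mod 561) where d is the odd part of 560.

n − 1 = 560 = 2^4 · 35, so s = 4 and d = 35.
493^35 mod 561 = 34.

34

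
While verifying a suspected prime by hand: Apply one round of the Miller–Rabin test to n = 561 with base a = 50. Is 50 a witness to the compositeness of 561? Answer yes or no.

n − 1 = 560 = 2^4 · 35, so s = 4 and d = 35.
x_0 = 50^35 mod 561 = 560.
x_0 = 560 ≡ −1, so 50 is not a witness.

no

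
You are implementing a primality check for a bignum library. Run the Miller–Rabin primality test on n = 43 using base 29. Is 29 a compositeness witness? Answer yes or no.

no

n − 1 = 42 = 2^1 · 21, so s = 1 and d = 21.
x_0 = 29^21 mod 43 = 42.
x_0 = 42 ≡ −1, so 29 is not a witness.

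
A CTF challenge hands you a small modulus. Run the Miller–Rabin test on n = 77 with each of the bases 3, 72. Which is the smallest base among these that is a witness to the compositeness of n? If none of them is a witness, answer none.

3

n − 1 = 76 = 2^2 · 19, so s = 2 and d = 19.
Base 3: x_0 = 3^19 mod 77 = 59. x_0 is neither 1 nor 76, so continue squaring. x_1 = 59^2 mod 77 = 16. Reached i = s−1 = 1 without hitting −1: 3 is a Miller–Rabin witness and 77 is composite.
Base 72: x_0 = 72^19 mod 77 = 2. x_0 is neither 1 nor 76, so continue squaring. x_1 = 2^2 mod 77 = 4. Reached i = s−1 = 1 without hitting −1: 72 is a Miller–Rabin witness and 77 is composite.
The smallest witness among the given bases is 3.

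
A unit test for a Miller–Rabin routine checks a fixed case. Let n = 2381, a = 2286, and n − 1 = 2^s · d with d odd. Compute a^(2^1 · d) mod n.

1

n − 1 = 2380 = 2^2 · 595, so s = 2 and d = 595.
x_0 = 2286^595 mod 2381 = 2380.
x_1 = 2380^2 mod 2381 = 1.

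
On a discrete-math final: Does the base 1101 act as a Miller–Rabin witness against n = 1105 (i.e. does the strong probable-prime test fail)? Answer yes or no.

n − 1 = 1104 = 2^4 · 69, so s = 4 and d = 69.
Repeated squaring mod 1105: 1101^1 ≡ 1101, 1101^2 ≡ 16, 1101^4 ≡ 256, 1101^8 ≡ 341, 1101^16 ≡ 256, 1101^32 ≡ 341, 1101^64 ≡ 256.
69 = 64 + 4 + 1, so 1101^69 ≡ 256·256·1101 ≡ 846 (mod 1105).
x_0 = 1101^69 mod 1105 = 846.
x_0 is neither 1 nor 1104, so continue squaring.
x_1 = 846^2 mod 1105 = 781.
x_2 = 781^2 mod 1105 = 1.
x_2 = 1 but x_1 ≠ ±1, a nontrivial square root of 1 — 1101 is a witness and 1105 is composite.

yes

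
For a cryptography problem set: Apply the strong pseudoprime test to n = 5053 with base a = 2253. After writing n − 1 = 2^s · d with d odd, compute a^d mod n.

n − 1 = 5052 = 2^2 · 1263, so s = 2 and d = 1263.
Repeated squaring mod 5053: 2253^1 ≡ 2253, 2253^2 ≡ 2797, 2253^4 ≡ 1165, 2253^8 ≡ 3021, 2253^16 ≡ 723, 2253^32 ≡ 2270, 2253^64 ≡ 3893, 2253^128 ≡ 1502, 2253^256 ≡ 2366, 2253^512 ≡ 4285, 2253^1024 ≡ 3676.
1263 = 1024 + 128 + 64 + 32 + 8 + 4 + 2 + 1, so 2253^1263 ≡ 3676·1502·3893·2270·3021·1165·2797·2253 ≡ 3712 (mod 5053).

3712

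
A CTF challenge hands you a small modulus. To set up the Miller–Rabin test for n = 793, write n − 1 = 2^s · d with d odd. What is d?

Halving: 792 → 396 → 198 → 99; 99 is odd.
So 792 = 2^3 · 99.

99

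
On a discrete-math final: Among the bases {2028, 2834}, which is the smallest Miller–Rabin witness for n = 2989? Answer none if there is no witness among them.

2028

n − 1 = 2988 = 2^2 · 747, so s = 2 and d = 747.
Base 2028: x_0 = 2028^747 mod 2989 = 2498. x_0 is neither 1 nor 2988, so continue squaring. x_1 = 2498^2 mod 2989 = 1961. Reached i = s−1 = 1 without hitting −1: 2028 is a Miller–Rabin witness and 2989 is composite.
Base 2834: x_0 = 2834^747 mod 2989 = 2463. x_0 is neither 1 nor 2988, so continue squaring. x_1 = 2463^2 mod 2989 = 1688. Reached i = s−1 = 1 without hitting −1: 2834 is a Miller–Rabin witness and 2989 is composite.
The smallest witness among the given bases is 2028.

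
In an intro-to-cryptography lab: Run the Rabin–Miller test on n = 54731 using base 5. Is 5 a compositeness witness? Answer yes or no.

yes

n − 1 = 54730 = 2^1 · 27365, so s = 1 and d = 27365.
Repeated squaring mod 54731: 5^1 ≡ 5, 5^2 ≡ 25, 5^4 ≡ 625, 5^8 ≡ 7508, 5^16 ≡ 51865, 5^32 ≡ 4306, 5^64 ≡ 42558, 5^128 ≡ 25112, 5^256 ≡ 1962, 5^512 ≡ 18274, 5^1024 ≡ 25245, 5^2048 ≡ 22261, 5^4096 ≡ 17647, 5^8192 ≡ 51950, 5^16384 ≡ 16890.
27365 = 16384 + 8192 + 2048 + 512 + 128 + 64 + 32 + 4 + 1, so 5^27365 ≡ 16890·51950·22261·18274·25112·42558·4306·625·5 ≡ 28773 (mod 54731).
x_0 = 5^27365 mod 54731 = 28773.
x_0 ∉ {1, 54730} and s = 1, so 5 is a Miller–Rabin witness and 54731 is composite.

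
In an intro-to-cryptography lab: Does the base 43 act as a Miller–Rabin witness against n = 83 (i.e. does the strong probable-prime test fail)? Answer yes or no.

n − 1 = 82 = 2^1 · 41, so s = 1 and d = 41.
x_0 = 43^41 mod 83 = 82.
x_0 = 82 ≡ −1, so 43 is not a witness.

no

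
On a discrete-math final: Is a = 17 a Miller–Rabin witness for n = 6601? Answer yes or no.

n − 1 = 6600 = 2^3 · 825, so s = 3 and d = 825.
x_0 = 17^825 mod 6601 = 5795.
x_0 is neither 1 nor 6600, so continue squaring.
x_1 = 5795^2 mod 6601 = 2738.
x_2 = 2738^2 mod 6601 = 4509.
Reached i = s−1 = 2 without hitting −1: 17 is a Miller–Rabin witness and 6601 is composite.

yes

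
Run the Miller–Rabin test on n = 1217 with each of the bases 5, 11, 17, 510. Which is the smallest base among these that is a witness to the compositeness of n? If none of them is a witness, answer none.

n − 1 = 1216 = 2^6 · 19, so s = 6 and d = 19.
Base 5: x_0 = 5^19 mod 1217 = 215. x_0 is neither 1 nor 1216, so continue squaring. x_1 = 215^2 mod 1217 = 1196. x_2 = 1196^2 mod 1217 = 441. x_3 = 441^2 mod 1217 = 978. x_4 = 978^2 mod 1217 = 1139. x_5 = 1139^2 mod 1217 = 1216. x_5 ≡ −1, so 5 is not a witness.
Base 11: x_0 = 11^19 mod 1217 = 268. x_0 is neither 1 nor 1216, so continue squaring. x_1 = 268^2 mod 1217 = 21. x_2 = 21^2 mod 1217 = 441. x_3 = 441^2 mod 1217 = 978. x_4 = 978^2 mod 1217 = 1139. x_5 = 1139^2 mod 1217 = 1216. x_5 ≡ −1, so 11 is not a witness.
Base 17: x_0 = 17^19 mod 1217 = 362. x_0 is neither 1 nor 1216, so continue squaring. x_1 = 362^2 mod 1217 = 825. x_2 = 825^2 mod 1217 = 322. x_3 = 322^2 mod 1217 = 239. x_4 = 239^2 mod 1217 = 1139. x_5 = 1139^2 mod 1217 = 1216. x_5 ≡ −1, so 17 is not a witness.
Base 510: x_0 = 510^19 mod 1217 = 215. x_0 is neither 1 nor 1216, so continue squaring. x_1 = 215^2 mod 1217 = 1196. x_2 = 1196^2 mod 1217 = 441. x_3 = 441^2 mod 1217 = 978. x_4 = 978^2 mod 1217 = 1139. x_5 = 1139^2 mod 1217 = 1216. x_5 ≡ −1, so 510 is not a witness.
No listed base is a witness for 1217.

none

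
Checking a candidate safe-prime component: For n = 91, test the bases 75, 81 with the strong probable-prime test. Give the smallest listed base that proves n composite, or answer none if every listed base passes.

n − 1 = 90 = 2^1 · 45, so s = 1 and d = 45.
Base 75: x_0 = 75^45 mod 91 = 90. x_0 = 90 ≡ −1, so 75 is not a witness.
Base 81: x_0 = 81^45 mod 91 = 1. x_0 = 1, so 81 is not a witness.
No listed base is a witness for 91.

none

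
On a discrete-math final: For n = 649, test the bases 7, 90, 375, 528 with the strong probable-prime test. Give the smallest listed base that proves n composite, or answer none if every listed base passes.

n − 1 = 648 = 2^3 · 81, so s = 3 and d = 81.
Base 7: x_0 = 7^81 mod 649 = 315. x_0 is neither 1 nor 648, so continue squaring. x_1 = 315^2 mod 649 = 577. x_2 = 577^2 mod 649 = 641. Reached i = s−1 = 2 without hitting −1: 7 is a Miller–Rabin witness and 649 is composite.
Base 90: x_0 = 90^81 mod 649 = 365. x_0 is neither 1 nor 648, so continue squaring. x_1 = 365^2 mod 649 = 180. x_2 = 180^2 mod 649 = 599. Reached i = s−1 = 2 without hitting −1: 90 is a Miller–Rabin witness and 649 is composite.
Base 375: x_0 = 375^81 mod 649 = 133. x_0 is neither 1 nor 648, so continue squaring. x_1 = 133^2 mod 649 = 166. x_2 = 166^2 mod 649 = 298. Reached i = s−1 = 2 without hitting −1: 375 is a Miller–Rabin witness and 649 is composite.
Base 528: x_0 = 528^81 mod 649 = 132. x_0 is neither 1 nor 648, so continue squaring. x_1 = 132^2 mod 649 = 550. x_2 = 550^2 mod 649 = 66. Reached i = s−1 = 2 without hitting −1: 528 is a Miller–Rabin witness and 649 is composite.
The smallest witness among the given bases is 7.

7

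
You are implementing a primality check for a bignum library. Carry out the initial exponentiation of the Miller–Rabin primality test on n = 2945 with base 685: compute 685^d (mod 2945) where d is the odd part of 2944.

n − 1 = 2944 = 2^7 · 23, so s = 7 and d = 23.
Repeated squaring mod 2945: 685^1 ≡ 685, 685^2 ≡ 970, 685^4 ≡ 1445, 685^8 ≡ 20, 685^16 ≡ 400.
23 = 16 + 4 + 2 + 1, so 685^23 ≡ 400·1445·970·685 ≡ 1065 (mod 2945).

1065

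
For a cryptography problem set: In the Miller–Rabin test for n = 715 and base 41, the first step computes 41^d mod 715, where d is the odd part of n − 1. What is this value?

n − 1 = 714 = 2^1 · 357, so s = 1 and d = 357.
41^357 mod 715 = 486.

486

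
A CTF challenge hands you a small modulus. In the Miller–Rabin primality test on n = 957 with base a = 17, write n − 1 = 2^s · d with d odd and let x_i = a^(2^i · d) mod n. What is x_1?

n − 1 = 956 = 2^2 · 239, so s = 2 and d = 239.
Repeated squaring mod 957: 17^1 ≡ 17, 17^2 ≡ 289, 17^4 ≡ 262, 17^8 ≡ 697, 17^16 ≡ 610, 17^32 ≡ 784, 17^64 ≡ 262, 17^128 ≡ 697.
239 = 128 + 64 + 32 + 8 + 4 + 2 + 1, so 17^239 ≡ 697·262·784·697·262·289·17 ≡ 563 (mod 957).
x_0 = 563.
x_1 = 563^2 mod 957 = 202.

202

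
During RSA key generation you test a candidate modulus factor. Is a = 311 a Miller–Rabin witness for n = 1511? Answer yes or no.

n − 1 = 1510 = 2^1 · 755, so s = 1 and d = 755.
Repeated squaring mod 1511: 311^1 ≡ 311, 311^2 ≡ 17, 311^4 ≡ 289, 311^8 ≡ 416, 311^16 ≡ 802, 311^32 ≡ 1029, 311^64 ≡ 1141, 311^128 ≡ 910, 311^256 ≡ 72, 311^512 ≡ 651.
755 = 512 + 128 + 64 + 32 + 16 + 2 + 1, so 311^755 ≡ 651·910·1141·1029·802·17·311 ≡ 1510 (mod 1511).
x_0 = 311^755 mod 1511 = 1510.
x_0 = 1510 ≡ −1, so 311 is not a witness.

no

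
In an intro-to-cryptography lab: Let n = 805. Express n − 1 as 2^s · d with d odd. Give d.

Halving: 804 → 402 → 201; 201 is odd.
So 804 = 2^2 · 201.

201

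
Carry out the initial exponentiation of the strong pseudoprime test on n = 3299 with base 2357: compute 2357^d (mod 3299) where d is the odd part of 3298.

n − 1 = 3298 = 2^1 · 1649, so s = 1 and d = 1649.
Repeated squaring mod 3299: 2357^1 ≡ 2357, 2357^2 ≡ 3232, 2357^4 ≡ 1190, 2357^8 ≡ 829, 2357^16 ≡ 1049, 2357^32 ≡ 1834, 2357^64 ≡ 1875, 2357^128 ≡ 2190, 2357^256 ≡ 2653, 2357^512 ≡ 1642, 2357^1024 ≡ 881.
1649 = 1024 + 512 + 64 + 32 + 16 + 1, so 2357^1649 ≡ 881·1642·1875·1834·1049·2357 ≡ 3298 (mod 3299).

3298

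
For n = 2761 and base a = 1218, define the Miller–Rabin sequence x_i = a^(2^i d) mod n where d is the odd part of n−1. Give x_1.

243

n − 1 = 2760 = 2^3 · 345, so s = 3 and d = 345.
x_0 = 1218^345 mod 2761 = 571.
x_1 = 571^2 mod 2761 = 243.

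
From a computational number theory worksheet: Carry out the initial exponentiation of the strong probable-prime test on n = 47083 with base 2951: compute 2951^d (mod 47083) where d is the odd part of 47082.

23951

n − 1 = 47082 = 2^1 · 23541, so s = 1 and d = 23541.
2951^23541 mod 47083 = 23951.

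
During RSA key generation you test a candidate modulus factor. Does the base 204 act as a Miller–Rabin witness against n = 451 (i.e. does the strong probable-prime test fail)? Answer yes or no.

n − 1 = 450 = 2^1 · 225, so s = 1 and d = 225.
x_0 = 204^225 mod 451 = 450.
x_0 = 450 ≡ −1, so 204 is not a witness.

no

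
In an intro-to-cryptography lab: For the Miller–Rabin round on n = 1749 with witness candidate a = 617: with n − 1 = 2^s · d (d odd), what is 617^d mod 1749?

881

n − 1 = 1748 = 2^2 · 437, so s = 2 and d = 437.
Repeated squaring mod 1749: 617^1 ≡ 617, 617^2 ≡ 1156, 617^4 ≡ 100, 617^8 ≡ 1255, 617^16 ≡ 925, 617^32 ≡ 364, 617^64 ≡ 1321, 617^128 ≡ 1288, 617^256 ≡ 892.
437 = 256 + 128 + 32 + 16 + 4 + 1, so 617^437 ≡ 892·1288·364·925·100·617 ≡ 881 (mod 1749).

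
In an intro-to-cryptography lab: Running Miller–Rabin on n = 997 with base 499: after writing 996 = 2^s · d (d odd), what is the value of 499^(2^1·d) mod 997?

996

n − 1 = 996 = 2^2 · 249, so s = 2 and d = 249.
x_0 = 499^249 mod 997 = 836.
x_1 = 836^2 mod 997 = 996.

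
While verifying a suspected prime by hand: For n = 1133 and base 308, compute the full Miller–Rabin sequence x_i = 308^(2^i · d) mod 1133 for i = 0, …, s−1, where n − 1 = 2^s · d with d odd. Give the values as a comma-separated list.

308, 825

n − 1 = 1132 = 2^2 · 283, so s = 2 and d = 283.
x_0 = 308^283 mod 1133 = 308.
x_1 = 308^2 mod 1133 = 825.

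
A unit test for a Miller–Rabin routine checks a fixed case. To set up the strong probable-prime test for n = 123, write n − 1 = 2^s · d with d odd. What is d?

61

Halving: 122 → 61; 61 is odd.
So 122 = 2^1 · 61.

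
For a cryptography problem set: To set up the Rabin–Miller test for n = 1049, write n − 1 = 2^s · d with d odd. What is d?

131

Halving: 1048 → 524 → 262 → 131; 131 is odd.
So 1048 = 2^3 · 131.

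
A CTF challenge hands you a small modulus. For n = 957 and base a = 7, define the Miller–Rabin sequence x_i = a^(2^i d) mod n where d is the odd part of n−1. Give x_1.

n − 1 = 956 = 2^2 · 239, so s = 2 and d = 239.
x_0 = 7^239 mod 957 = 877.
x_1 = 877^2 mod 957 = 658.

658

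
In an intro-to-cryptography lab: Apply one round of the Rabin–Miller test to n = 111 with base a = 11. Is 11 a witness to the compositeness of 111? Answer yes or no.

yes

n − 1 = 110 = 2^1 · 55, so s = 1 and d = 55.
x_0 = 11^55 mod 111 = 11.
x_0 ∉ {1, 110} and s = 1, so 11 is a Miller–Rabin witness and 111 is composite.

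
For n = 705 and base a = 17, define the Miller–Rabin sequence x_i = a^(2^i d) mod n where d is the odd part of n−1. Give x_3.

n − 1 = 704 = 2^6 · 11, so s = 6 and d = 11.
x_0 = 17^11 mod 705 = 53.
x_1 = 53^2 mod 705 = 694.
x_2 = 694^2 mod 705 = 121.
x_3 = 121^2 mod 705 = 541.

541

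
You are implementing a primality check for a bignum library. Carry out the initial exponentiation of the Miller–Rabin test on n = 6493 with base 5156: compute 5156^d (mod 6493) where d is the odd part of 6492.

n − 1 = 6492 = 2^2 · 1623, so s = 2 and d = 1623.
5156^1623 mod 6493 = 978.

978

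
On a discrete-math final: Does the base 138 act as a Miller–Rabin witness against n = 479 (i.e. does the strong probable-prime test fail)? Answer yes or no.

no

n − 1 = 478 = 2^1 · 239, so s = 1 and d = 239.
x_0 = 138^239 mod 479 = 1.
x_0 = 1, so 138 is not a witness.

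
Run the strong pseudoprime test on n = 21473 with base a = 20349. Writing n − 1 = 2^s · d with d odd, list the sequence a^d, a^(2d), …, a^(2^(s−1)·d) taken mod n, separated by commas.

12235, 6942, 5952, 17327, 10916

n − 1 = 21472 = 2^5 · 671, so s = 5 and d = 671.
x_0 = 20349^671 mod 21473 = 12235.
x_1 = 12235^2 mod 21473 = 6942.
x_2 = 6942^2 mod 21473 = 5952.
x_3 = 5952^2 mod 21473 = 17327.
x_4 = 17327^2 mod 21473 = 10916.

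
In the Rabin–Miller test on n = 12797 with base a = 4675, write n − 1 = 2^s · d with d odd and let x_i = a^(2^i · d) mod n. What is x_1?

129

n − 1 = 12796 = 2^2 · 3199, so s = 2 and d = 3199.
x_0 = 4675^3199 mod 12797 = 5078.
x_1 = 5078^2 mod 12797 = 129.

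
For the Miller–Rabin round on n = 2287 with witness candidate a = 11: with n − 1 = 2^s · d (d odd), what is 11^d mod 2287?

n − 1 = 2286 = 2^1 · 1143, so s = 1 and d = 1143.
Repeated squaring mod 2287: 11^1 ≡ 11, 11^2 ≡ 121, 11^4 ≡ 919, 11^8 ≡ 658, 11^16 ≡ 721, 11^32 ≡ 692, 11^64 ≡ 881, 11^128 ≡ 868, 11^256 ≡ 1001, 11^512 ≡ 295, 11^1024 ≡ 119.
1143 = 1024 + 64 + 32 + 16 + 4 + 2 + 1, so 11^1143 ≡ 119·881·692·721·919·121·11 ≡ 1 (mod 2287).

1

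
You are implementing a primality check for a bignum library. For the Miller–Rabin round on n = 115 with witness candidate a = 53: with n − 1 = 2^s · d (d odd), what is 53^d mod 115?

43

n − 1 = 114 = 2^1 · 57, so s = 1 and d = 57.
Repeated squaring mod 115: 53^1 ≡ 53, 53^2 ≡ 49, 53^4 ≡ 101, 53^8 ≡ 81, 53^16 ≡ 6, 53^32 ≡ 36.
57 = 32 + 16 + 8 + 1, so 53^57 ≡ 36·6·81·53 ≡ 43 (mod 115).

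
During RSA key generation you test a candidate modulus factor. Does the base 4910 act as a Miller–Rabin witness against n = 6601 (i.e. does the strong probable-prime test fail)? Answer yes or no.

no

n − 1 = 6600 = 2^3 · 825, so s = 3 and d = 825.
x_0 = 4910^825 mod 6601 = 6600.
x_0 = 6600 ≡ −1, so 4910 is not a witness.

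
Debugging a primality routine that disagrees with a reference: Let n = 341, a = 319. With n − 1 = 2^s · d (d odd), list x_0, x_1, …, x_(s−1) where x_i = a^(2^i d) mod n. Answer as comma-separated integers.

n − 1 = 340 = 2^2 · 85, so s = 2 and d = 85.
x_0 = 319^85 mod 341 = 253.
x_1 = 253^2 mod 341 = 242.

253, 242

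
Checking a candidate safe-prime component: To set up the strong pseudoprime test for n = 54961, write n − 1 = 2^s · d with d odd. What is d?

3435

Halving: 54960 → 27480 → 13740 → 6870 → 3435; 3435 is odd.
So 54960 = 2^4 · 3435.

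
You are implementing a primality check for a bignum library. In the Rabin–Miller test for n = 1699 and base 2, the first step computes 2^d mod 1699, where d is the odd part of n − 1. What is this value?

1698

n − 1 = 1698 = 2^1 · 849, so s = 1 and d = 849.
2^849 mod 1699 = 1698.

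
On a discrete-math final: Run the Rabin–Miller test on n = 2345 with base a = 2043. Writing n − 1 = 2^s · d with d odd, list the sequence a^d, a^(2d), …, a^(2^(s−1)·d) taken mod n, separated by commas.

n − 1 = 2344 = 2^3 · 293, so s = 3 and d = 293.
x_0 = 2043^293 mod 2345 = 83.
x_1 = 83^2 mod 2345 = 2199.
x_2 = 2199^2 mod 2345 = 211.

83, 2199, 211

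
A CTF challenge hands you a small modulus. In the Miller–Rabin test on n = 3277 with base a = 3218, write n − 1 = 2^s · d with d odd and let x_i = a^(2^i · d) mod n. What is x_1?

n − 1 = 3276 = 2^2 · 819, so s = 2 and d = 819.
By repeated squaring, 3218^819 ≡ 2783 (mod 3277).
x_0 = 2783.
x_1 = 2783^2 mod 3277 = 1538.

1538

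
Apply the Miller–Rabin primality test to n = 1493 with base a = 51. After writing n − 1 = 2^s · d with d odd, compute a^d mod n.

1492

n − 1 = 1492 = 2^2 · 373, so s = 2 and d = 373.
51^373 mod 1493 = 1492.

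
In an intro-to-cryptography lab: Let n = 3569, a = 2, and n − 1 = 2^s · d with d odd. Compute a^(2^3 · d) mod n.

n − 1 = 3568 = 2^4 · 223, so s = 4 and d = 223.
x_0 = 2^223 mod 3569 = 3290.
x_1 = 3290^2 mod 3569 = 2892.
x_2 = 2892^2 mod 3569 = 1497.
x_3 = 1497^2 mod 3569 = 3246.

3246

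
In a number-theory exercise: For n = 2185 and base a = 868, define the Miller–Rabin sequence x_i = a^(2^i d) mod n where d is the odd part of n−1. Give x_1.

49

n − 1 = 2184 = 2^3 · 273, so s = 3 and d = 273.
x_0 = 868^273 mod 2185 = 1893.
x_1 = 1893^2 mod 2185 = 49.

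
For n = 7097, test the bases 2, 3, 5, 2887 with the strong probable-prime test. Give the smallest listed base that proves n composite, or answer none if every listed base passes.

n − 1 = 7096 = 2^3 · 887, so s = 3 and d = 887.
Base 2: x_0 = 2^887 mod 7097 = 155. x_0 is neither 1 nor 7096, so continue squaring. x_1 = 155^2 mod 7097 = 2734. x_2 = 2734^2 mod 7097 = 1615. Reached i = s−1 = 2 without hitting −1: 2 is a Miller–Rabin witness and 7097 is composite.
Base 3: x_0 = 3^887 mod 7097 = 5817. x_0 is neither 1 nor 7096, so continue squaring. x_1 = 5817^2 mod 7097 = 6090. x_2 = 6090^2 mod 7097 = 6275. Reached i = s−1 = 2 without hitting −1: 3 is a Miller–Rabin witness and 7097 is composite.
Base 5: x_0 = 5^887 mod 7097 = 90. x_0 is neither 1 nor 7096, so continue squaring. x_1 = 90^2 mod 7097 = 1003. x_2 = 1003^2 mod 7097 = 5332. Reached i = s−1 = 2 without hitting −1: 5 is a Miller–Rabin witness and 7097 is composite.
Base 2887: x_0 = 2887^887 mod 7097 = 955. x_0 is neither 1 nor 7096, so continue squaring. x_1 = 955^2 mod 7097 = 3609. x_2 = 3609^2 mod 7097 = 1886. Reached i = s−1 = 2 without hitting −1: 2887 is a Miller–Rabin witness and 7097 is composite.
The smallest witness among the given bases is 2.

2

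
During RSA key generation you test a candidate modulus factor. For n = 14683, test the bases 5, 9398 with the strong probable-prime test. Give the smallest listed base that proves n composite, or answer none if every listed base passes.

n − 1 = 14682 = 2^1 · 7341, so s = 1 and d = 7341.
Base 5: x_0 = 5^7341 mod 14683 = 14682. x_0 = 14682 ≡ −1, so 5 is not a witness.
Base 9398: x_0 = 9398^7341 mod 14683 = 1. x_0 = 1, so 9398 is not a witness.
No listed base is a witness for 14683.

none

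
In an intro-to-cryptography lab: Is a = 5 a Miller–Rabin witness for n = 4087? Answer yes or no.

n − 1 = 4086 = 2^1 · 2043, so s = 1 and d = 2043.
Repeated squaring mod 4087: 5^1 ≡ 5, 5^2 ≡ 25, 5^4 ≡ 625, 5^8 ≡ 2360, 5^16 ≡ 3106, 5^32 ≡ 1916, 5^64 ≡ 930, 5^128 ≡ 2543, 5^256 ≡ 1215, 5^512 ≡ 818, 5^1024 ≡ 2943.
2043 = 1024 + 512 + 256 + 128 + 64 + 32 + 16 + 8 + 2 + 1, so 5^2043 ≡ 2943·818·1215·2543·930·1916·3106·2360·25·5 ≡ 186 (mod 4087).
x_0 = 5^2043 mod 4087 = 186.
x_0 ∉ {1, 4086} and s = 1, so 5 is a Miller–Rabin witness and 4087 is composite.

yes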